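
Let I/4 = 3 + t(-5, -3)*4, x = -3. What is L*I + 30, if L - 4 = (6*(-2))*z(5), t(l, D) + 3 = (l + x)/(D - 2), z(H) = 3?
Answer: 1814/5 ≈ 362.80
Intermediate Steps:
t(l, D) = -3 + (-3 + l)/(-2 + D) (t(l, D) = -3 + (l - 3)/(D - 2) = -3 + (-3 + l)/(-2 + D))
L = -32 (L = 4 + (6*(-2))*3 = 4 - 12*3 = 4 - 36 = -32)
I = -52/5 (I = 4*(3 + ((3 - 5 - 3*(-3))/(-2 - 3))*4) = 4*(3 + ((3 - 5 + 9)/(-5))*4) = 4*(3 - ⅕*7*4) = 4*(3 - 7/5*4) = 4*(3 - 28/5) = 4*(-13/5) = -52/5 ≈ -10.400)
L*I + 30 = -32*(-52/5) + 30 = 1664/5 + 30 = 1814/5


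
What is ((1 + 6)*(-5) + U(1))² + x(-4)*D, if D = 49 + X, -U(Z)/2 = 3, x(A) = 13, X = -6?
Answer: 2240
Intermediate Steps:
U(Z) = -6 (U(Z) = -2*3 = -6)
D = 43 (D = 49 - 6 = 43)
((1 + 6)*(-5) + U(1))² + x(-4)*D = ((1 + 6)*(-5) - 6)² + 13*43 = (7*(-5) - 6)² + 559 = (-35 - 6)² + 559 = (-41)² + 559 = 1681 + 559 = 2240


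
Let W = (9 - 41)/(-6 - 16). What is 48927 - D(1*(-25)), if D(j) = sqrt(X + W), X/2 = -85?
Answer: 48927 - 3*I*sqrt(2266)/11 ≈ 48927.0 - 12.982*I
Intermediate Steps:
X = -170 (X = 2*(-85) = -170)
W = 16/11 (W = -32/(-22) = -32*(-1/22) = 16/11 ≈ 1.4545)
D(j) = 3*I*sqrt(2266)/11 (D(j) = sqrt(-170 + 16/11) = sqrt(-1854/11) = 3*I*sqrt(2266)/11)
48927 - D(1*(-25)) = 48927 - 3*I*sqrt(2266)/11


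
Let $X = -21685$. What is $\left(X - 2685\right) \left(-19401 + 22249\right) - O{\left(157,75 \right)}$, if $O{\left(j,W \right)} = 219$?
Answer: $-69405979$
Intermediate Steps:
$\left(X - 2685\right) \left(-19401 + 22249\right) - O{\left(157,75 \right)} = \left(-21685 - 2685\right) \left(-19401 + 22249\right) - 219 = \left(-24370\right) 2848 - 219 = -69405760 - 219 = -69405979$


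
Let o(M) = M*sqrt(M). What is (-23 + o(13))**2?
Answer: 2726 - 598*sqrt(13) ≈ 569.88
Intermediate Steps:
o(M) = M**(3/2)
(-23 + o(13))**2 = (-23 + 13**(3/2))**2 = (-23 + 13*sqrt(13))**2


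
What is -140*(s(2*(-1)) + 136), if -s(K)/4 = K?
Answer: -20160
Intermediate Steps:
s(K) = -4*K
-140*(s(2*(-1)) + 136) = -140*(-8*(-1) + 136) = -140*(-4*(-2) + 136) = -140*(8 + 136) = -140*144 = -20160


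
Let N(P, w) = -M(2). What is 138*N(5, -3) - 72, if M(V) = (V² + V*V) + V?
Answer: -1452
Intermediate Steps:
M(V) = V + 2*V² (M(V) = (V² + V²) + V = 2*V² + V = V + 2*V²)
N(P, w) = -10 (N(P, w) = -2*(1 + 2*2) = -2*(1 + 4) = -2*5 = -1*10 = -10)
138*N(5, -3) - 72 = 138*(-10) - 72 = -1380 - 72 = -1452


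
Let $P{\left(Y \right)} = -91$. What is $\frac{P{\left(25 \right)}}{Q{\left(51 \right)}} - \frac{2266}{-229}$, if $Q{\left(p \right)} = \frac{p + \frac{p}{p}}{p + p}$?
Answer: $- \frac{77221}{458} \approx -168.6$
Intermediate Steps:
$Q{\left(p \right)} = \frac{1 + p}{2 p}$ ($Q{\left(p \right)} = \frac{p + 1}{2 p} = \left(1 + p\right) \frac{1}{2 p} = \frac{1 + p}{2 p}$)
$\frac{P{\left(25 \right)}}{Q{\left(51 \right)}} - \frac{2266}{-229} = - \frac{91}{\frac{1}{2} \cdot \frac{1}{51} \left(1 + 51\right)} - \frac{2266}{-229} = - \frac{91}{\frac{1}{2} \cdot \frac{1}{51} \cdot 52} - - \frac{2266}{229} = - \frac{91}{\frac{26}{51}} + \frac{2266}{229} = \left(-91\right) \frac{51}{26} + \frac{2266}{229} = - \frac{357}{2} + \frac{2266}{229} = - \frac{77221}{458}$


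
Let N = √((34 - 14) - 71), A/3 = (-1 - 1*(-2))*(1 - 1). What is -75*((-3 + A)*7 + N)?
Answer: 1575 - 75*I*√51 ≈ 1575.0 - 535.61*I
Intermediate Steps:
A = 0 (A = 3*((-1 - 1*(-2))*(1 - 1)) = 3*((-1 + 2)*0) = 3*(1*0) = 3*0 = 0)
N = I*√51 (N = √(20 - 71) = √(-51) = I*√51 ≈ 7.1414*I)
-75*((-3 + A)*7 + N) = -75*((-3 + 0)*7 + I*√51) = -75*(-3*7 + I*√51) = -75*(-21 + I*√51) = 1575 - 75*I*√51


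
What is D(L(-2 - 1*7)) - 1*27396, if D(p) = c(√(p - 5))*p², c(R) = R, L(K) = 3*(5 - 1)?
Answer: -27396 + 144*√7 ≈ -27015.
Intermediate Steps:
L(K) = 12 (L(K) = 3*4 = 12)
D(p) = p²*√(-5 + p) (D(p) = √(p - 5)*p² = √(-5 + p)*p² = p²*√(-5 + p))
D(L(-2 - 1*7)) - 1*27396 = 12²*√(-5 + 12) - 1*27396 = 144*√7 - 27396 = -27396 + 144*√7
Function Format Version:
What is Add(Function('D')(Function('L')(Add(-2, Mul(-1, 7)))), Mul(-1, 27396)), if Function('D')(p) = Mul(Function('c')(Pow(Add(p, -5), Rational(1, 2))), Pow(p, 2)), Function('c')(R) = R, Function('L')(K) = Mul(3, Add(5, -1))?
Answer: Add(-27396, Mul(144, Pow(7, Rational(1, 2)))) ≈ -27015.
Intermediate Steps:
Function('L')(K) = 12 (Function('L')(K) = Mul(3, 4) = 12)
Function('D')(p) = Mul(Pow(p, 2), Pow(Add(-5, p), Rational(1, 2))) (Function('D')(p) = Mul(Pow(Add(p, -5), Rational(1, 2)), Pow(p, 2)) = Mul(Pow(Add(-5, p), Rational(1, 2)), Pow(p, 2)) = Mul(Pow(p, 2), Pow(Add(-5, p), Rational(1, 2))))
Add(Function('D')(Function('L')(Add(-2, Mul(-1, 7)))), Mul(-1, 27396)) = Add(Mul(Pow(12, 2), Pow(Add(-5, 12), Rational(1, 2))), Mul(-1, 27396)) = Add(Mul(144, Pow(7, Rational(1, 2))), -27396) = Add(-27396, Mul(144, Pow(7, Rational(1, 2))))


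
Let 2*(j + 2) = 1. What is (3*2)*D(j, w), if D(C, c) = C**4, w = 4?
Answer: 243/8 ≈ 30.375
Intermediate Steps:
j = -3/2 (j = -2 + (1/2)*1 = -2 + 1/2 = -3/2 ≈ -1.5000)
(3*2)*D(j, w) = (3*2)*(-3/2)**4 = 6*(81/16) = 243/8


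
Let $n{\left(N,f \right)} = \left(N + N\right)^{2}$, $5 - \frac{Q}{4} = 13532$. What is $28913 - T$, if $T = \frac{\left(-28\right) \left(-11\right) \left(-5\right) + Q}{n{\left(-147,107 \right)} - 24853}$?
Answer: $\frac{1780604927}{61583} \approx 28914.0$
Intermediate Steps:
$Q = -54108$ ($Q = 20 - 54128 = -54108$)
$n{\left(N,f \right)} = 4 N^{2}$ ($n{\left(N,f \right)} = \left(2 N\right)^{2} = 4 N^{2}$)
$T = - \frac{55648}{61583}$ ($T = \frac{\left(-28\right) \left(-11\right) \left(-5\right) - 54108}{4 \left(-147\right)^{2} - 24853} = \frac{308 \left(-5\right) - 54108}{4 \cdot 21609 - 24853} = \frac{-1540 - 54108}{86436 - 24853} = - \frac{55648}{61583} \approx -0.90363$)
$28913 - T = 28913 - - \frac{55648}{61583} = 28913 + \frac{55648}{61583} = \frac{1780604927}{61583}$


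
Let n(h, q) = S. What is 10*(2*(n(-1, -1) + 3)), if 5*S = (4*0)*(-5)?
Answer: 60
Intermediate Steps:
S = 0 (S = ((4*0)*(-5))/5 = (0*(-5))/5 = (⅕)*0 = 0)
n(h, q) = 0
10*(2*(n(-1, -1) + 3)) = 10*(2*(0 + 3)) = 10*(2*3) = 10*6 = 60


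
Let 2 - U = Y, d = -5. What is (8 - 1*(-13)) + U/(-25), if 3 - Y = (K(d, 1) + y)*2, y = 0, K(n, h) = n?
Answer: 536/25 ≈ 21.440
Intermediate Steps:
Y = 13 (Y = 3 - (-5 + 0)*2 = 3 - (-5)*2 = 3 - 1*(-10) = 3 + 10 = 13)
U = -11 (U = 2 - 1*13 = 2 - 13 = -11)
(8 - 1*(-13)) + U/(-25) = (8 - 1*(-13)) - 11/(-25) = (8 + 13) - 11*(-1/25) = 21 + 11/25 = 536/25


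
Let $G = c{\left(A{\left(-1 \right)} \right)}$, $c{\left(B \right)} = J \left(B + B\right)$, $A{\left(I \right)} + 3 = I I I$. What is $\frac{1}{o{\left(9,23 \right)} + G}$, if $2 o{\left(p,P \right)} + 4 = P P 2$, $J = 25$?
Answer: $\frac{1}{327} \approx 0.0030581$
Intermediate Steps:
$A{\left(I \right)} = -3 + I^{3}$ ($A{\left(I \right)} = -3 + I I I = -3 + I^{2} I = -3 + I^{3}$)
$c{\left(B \right)} = 50 B$ ($c{\left(B \right)} = 25 \left(B + B\right) = 25 \cdot 2 B = 50 B$)
$G = -200$ ($G = 50 \left(-3 + \left(-1\right)^{3}\right) = 50 \left(-3 - 1\right) = 50 \left(-4\right) = -200$)
$o{\left(p,P \right)} = -2 + P^{2}$ ($o{\left(p,P \right)} = -2 + \frac{P P 2}{2} = -2 + \frac{P^{2} \cdot 2}{2} = -2 + \frac{2 P^{2}}{2} = -2 + P^{2}$)
$\frac{1}{o{\left(9,23 \right)} + G} = \frac{1}{\left(-2 + 23^{2}\right) - 200} = \frac{1}{\left(-2 + 529\right) - 200} = \frac{1}{527 - 200} = \frac{1}{327}$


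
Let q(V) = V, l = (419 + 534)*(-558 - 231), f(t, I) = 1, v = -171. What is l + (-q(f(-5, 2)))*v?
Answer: -751746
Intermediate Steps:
l = -751917 (l = 953*(-789) = -751917)
l + (-q(f(-5, 2)))*v = -751917 - 1*1*(-171) = -751917 - 1*(-171) = -751917 + 171 = -751746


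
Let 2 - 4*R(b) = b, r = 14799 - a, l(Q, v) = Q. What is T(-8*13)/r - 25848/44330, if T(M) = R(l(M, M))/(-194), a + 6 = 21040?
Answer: -1250572303/2144844988 ≈ -0.58306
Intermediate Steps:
a = 21034 (a = -6 + 21040 = 21034)
r = -6235 (r = 14799 - 1*21034 = 14799 - 21034 = -6235)
R(b) = ½ - b/4
T(M) = -1/388 + M/776 (T(M) = (½ - M/4)/(-194) = (½ - M/4)*(-1/194) = -1/388 + M/776)
T(-8*13)/r - 25848/44330 = (-1/388 + (-8*13)/776)/(-6235) - 25848/44330 = (-1/388 + (1/776)*(-104))*(-1/6235) - 25848*1/44330 = (-1/388 - 13/97)*(-1/6235) - 12924/22165 = -53/388*(-1/6235) - 12924/22165 = 53/2419180 - 12924/22165 = -1250572303/2144844988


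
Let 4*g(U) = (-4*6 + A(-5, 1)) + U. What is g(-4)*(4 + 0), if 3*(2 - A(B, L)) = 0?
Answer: -26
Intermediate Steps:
A(B, L) = 2 (A(B, L) = 2 - ⅓*0 = 2 + 0 = 2)
g(U) = -11/2 + U/4 (g(U) = ((-4*6 + 2) + U)/4 = ((-24 + 2) + U)/4 = (-22 + U)/4 = -11/2 + U/4)
g(-4)*(4 + 0) = (-11/2 + (¼)*(-4))*(4 + 0) = (-11/2 - 1)*4 = -13/2*4 = -26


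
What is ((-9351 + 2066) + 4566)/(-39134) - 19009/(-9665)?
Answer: 770177341/378230110 ≈ 2.0363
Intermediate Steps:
((-9351 + 2066) + 4566)/(-39134) - 19009/(-9665) = (-7285 + 4566)*(-1/39134) - 19009*(-1/9665) = -2719*(-1/39134) + 19009/9665 = 2719/39134 + 19009/9665 = 770177341/378230110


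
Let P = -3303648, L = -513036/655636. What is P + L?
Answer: -541497768291/163909 ≈ -3.3036e+6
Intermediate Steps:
L = -128259/163909 (L = -513036*1/655636 = -128259/163909 ≈ -0.78250)
P + L = -3303648 - 128259/163909 = -541497768291/163909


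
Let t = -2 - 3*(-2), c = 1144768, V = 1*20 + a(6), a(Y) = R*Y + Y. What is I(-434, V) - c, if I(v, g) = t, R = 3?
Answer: -1144764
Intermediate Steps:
a(Y) = 4*Y (a(Y) = 3*Y + Y = 4*Y)
V = 44 (V = 1*20 + 4*6 = 20 + 24 = 44)
t = 4 (t = -2 + 6 = 4)
I(v, g) = 4
I(-434, V) - c = 4 - 1*1144768 = 4 - 1144768 = -1144764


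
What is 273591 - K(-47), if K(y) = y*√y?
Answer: 273591 + 47*I*√47 ≈ 2.7359e+5 + 322.22*I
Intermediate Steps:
K(y) = y^(3/2)
273591 - K(-47) = 273591 - (-47)^(3/2) = 273591 - (-47)*I*√47 = 273591 + 47*I*√47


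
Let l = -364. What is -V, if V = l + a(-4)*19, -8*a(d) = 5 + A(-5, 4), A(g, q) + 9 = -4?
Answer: 345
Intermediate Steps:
A(g, q) = -13 (A(g, q) = -9 - 4 = -13)
a(d) = 1 (a(d) = -(5 - 13)/8 = -1/8*(-8) = 1)
V = -345 (V = -364 + 1*19 = -364 + 19 = -345)
-V = -1*(-345) = 345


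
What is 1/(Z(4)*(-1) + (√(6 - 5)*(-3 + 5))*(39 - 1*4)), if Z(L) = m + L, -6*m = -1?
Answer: 6/395 ≈ 0.015190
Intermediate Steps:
m = ⅙ (m = -⅙*(-1) = ⅙ ≈ 0.16667)
Z(L) = ⅙ + L
1/(Z(4)*(-1) + (√(6 - 5)*(-3 + 5))*(39 - 1*4)) = 1/((⅙ + 4)*(-1) + (√(6 - 5)*(-3 + 5))*(39 - 1*4)) = 1/((25/6)*(-1) + (√1*2)*(39 - 4)) = 1/(-25/6 + (1*2)*35) = 1/(-25/6 + 2*35) = 1/(-25/6 + 70) = 1/(395/6) = 6/395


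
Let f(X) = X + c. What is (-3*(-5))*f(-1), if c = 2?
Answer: 15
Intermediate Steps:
f(X) = 2 + X (f(X) = X + 2 = 2 + X)
(-3*(-5))*f(-1) = (-3*(-5))*(2 - 1) = 15*1 = 15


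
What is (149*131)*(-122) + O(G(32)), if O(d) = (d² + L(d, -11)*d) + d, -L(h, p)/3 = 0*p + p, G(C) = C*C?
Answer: -1297926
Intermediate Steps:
G(C) = C²
L(h, p) = -3*p (L(h, p) = -3*(0*p + p) = -3*(0 + p) = -3*p)
O(d) = d² + 34*d (O(d) = (d² + (-3*(-11))*d) + d = (d² + 33*d) + d = d² + 34*d)
(149*131)*(-122) + O(G(32)) = (149*131)*(-122) + 32²*(34 + 32²) = 19519*(-122) + 1024*(34 + 1024) = -2381318 + 1024*1058 = -2381318 + 1083392 = -1297926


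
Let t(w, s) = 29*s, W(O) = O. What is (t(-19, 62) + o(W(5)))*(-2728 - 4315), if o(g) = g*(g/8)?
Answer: -101482587/8 ≈ -1.2685e+7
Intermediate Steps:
o(g) = g²/8 (o(g) = g*(g*(⅛)) = g*(g/8) = g²/8)
(t(-19, 62) + o(W(5)))*(-2728 - 4315) = (29*62 + (⅛)*5²)*(-2728 - 4315) = (1798 + (⅛)*25)*(-7043) = (1798 + 25/8)*(-7043) = (14409/8)*(-7043) = -101482587/8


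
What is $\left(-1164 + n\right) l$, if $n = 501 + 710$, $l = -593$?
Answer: $-27871$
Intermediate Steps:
$n = 1211$
$\left(-1164 + n\right) l = \left(-1164 + 1211\right) \left(-593\right) = 47 \left(-593\right) = -27871$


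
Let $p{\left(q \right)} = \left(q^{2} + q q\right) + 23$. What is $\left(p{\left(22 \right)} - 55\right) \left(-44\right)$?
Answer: $-41184$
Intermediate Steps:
$p{\left(q \right)} = 23 + 2 q^{2}$ ($p{\left(q \right)} = \left(q^{2} + q^{2}\right) + 23 = 2 q^{2} + 23 = 23 + 2 q^{2}$)
$\left(p{\left(22 \right)} - 55\right) \left(-44\right) = \left(\left(23 + 2 \cdot 22^{2}\right) - 55\right) \left(-44\right) = \left(\left(23 + 2 \cdot 484\right) - 55\right) \left(-44\right) = \left(\left(23 + 968\right) - 55\right) \left(-44\right) = \left(991 - 55\right) \left(-44\right) = 936 \left(-44\right) = -41184$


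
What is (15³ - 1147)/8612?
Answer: 557/2153 ≈ 0.25871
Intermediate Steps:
(15³ - 1147)/8612 = (3375 - 1147)*(1/8612) = 2228*(1/8612) = 557/2153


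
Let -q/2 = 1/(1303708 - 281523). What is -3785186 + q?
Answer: -3869160351412/1022185 ≈ -3.7852e+6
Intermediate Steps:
q = -2/1022185 (q = -2/(1303708 - 281523) = -2/1022185 ≈ -1.9566e-6)
-3785186 + q = -3785186 - 2/1022185 = -3869160351412/1022185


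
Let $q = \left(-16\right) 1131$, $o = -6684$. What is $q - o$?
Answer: $-11412$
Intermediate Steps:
$q = -18096$
$q - o = -18096 - -6684 = -18096 + 6684 = -11412$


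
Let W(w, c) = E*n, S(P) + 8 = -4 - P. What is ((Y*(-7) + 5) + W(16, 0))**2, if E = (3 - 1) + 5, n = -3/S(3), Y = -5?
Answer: 42849/25 ≈ 1714.0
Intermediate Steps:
S(P) = -12 - P (S(P) = -8 + (-4 - P) = -12 - P)
n = 1/5 (n = -3/(-12 - 1*3) = -3/(-12 - 3) = -3/(-15) = -3*(-1/15) = 1/5 ≈ 0.20000)
E = 7 (E = 2 + 5 = 7)
W(w, c) = 7/5 (W(w, c) = 7*(1/5) = 7/5)
((Y*(-7) + 5) + W(16, 0))**2 = ((-5*(-7) + 5) + 7/5)**2 = ((35 + 5) + 7/5)**2 = (40 + 7/5)**2 = (207/5)**2 = 42849/25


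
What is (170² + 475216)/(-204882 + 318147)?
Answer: 504116/113265 ≈ 4.4508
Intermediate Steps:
(170² + 475216)/(-204882 + 318147) = (28900 + 475216)/113265 = 504116*(1/113265) = 504116/113265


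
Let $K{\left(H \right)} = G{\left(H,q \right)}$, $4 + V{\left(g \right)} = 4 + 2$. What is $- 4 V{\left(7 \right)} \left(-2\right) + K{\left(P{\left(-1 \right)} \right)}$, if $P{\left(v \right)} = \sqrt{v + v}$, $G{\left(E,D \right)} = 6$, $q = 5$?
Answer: $22$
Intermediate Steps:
$P{\left(v \right)} = \sqrt{2} \sqrt{v}$ ($P{\left(v \right)} = \sqrt{2 v} = \sqrt{2} \sqrt{v}$)
$V{\left(g \right)} = 2$ ($V{\left(g \right)} = -4 + \left(4 + 2\right) = -4 + 6 = 2$)
$K{\left(H \right)} = 6$
$- 4 V{\left(7 \right)} \left(-2\right) + K{\left(P{\left(-1 \right)} \right)} = - 4 \cdot 2 \left(-2\right) + 6 = \left(-4\right) \left(-4\right) + 6 = 16 + 6 = 22$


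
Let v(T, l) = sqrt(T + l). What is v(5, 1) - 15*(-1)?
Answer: 15 + sqrt(6) ≈ 17.449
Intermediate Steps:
v(5, 1) - 15*(-1) = sqrt(5 + 1) - 15*(-1) = sqrt(6) + 15 = 15 + sqrt(6)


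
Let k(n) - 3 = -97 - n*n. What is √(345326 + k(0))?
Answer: 4*√21577 ≈ 587.56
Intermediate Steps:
k(n) = -94 - n² (k(n) = 3 + (-97 - n*n) = 3 + (-97 - n²) = -94 - n²)
√(345326 + k(0)) = √(345326 + (-94 - 1*0²)) = √(345326 + (-94 - 1*0)) = √(345326 + (-94 + 0)) = √(345326 - 94) = √345232 = 4*√21577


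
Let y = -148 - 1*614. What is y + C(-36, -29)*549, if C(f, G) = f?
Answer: -20526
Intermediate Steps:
y = -762 (y = -148 - 614 = -762)
y + C(-36, -29)*549 = -762 - 36*549 = -762 - 19764 = -20526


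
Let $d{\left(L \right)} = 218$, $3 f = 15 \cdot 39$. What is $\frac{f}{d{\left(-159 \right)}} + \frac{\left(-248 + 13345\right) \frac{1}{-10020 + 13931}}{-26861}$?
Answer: $\frac{20482552199}{22901634878} \approx 0.89437$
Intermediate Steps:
$f = 195$ ($f = \frac{15 \cdot 39}{3} = \frac{1}{3} \cdot 585 = 195$)
$\frac{f}{d{\left(-159 \right)}} + \frac{\left(-248 + 13345\right) \frac{1}{-10020 + 13931}}{-26861} = \frac{195}{218} + \frac{\left(-248 + 13345\right) \frac{1}{-10020 + 13931}}{-26861} = 195 \cdot \frac{1}{218} + \frac{13097}{3911} \left(- \frac{1}{26861}\right) = \frac{195}{218} + 13097 \cdot \frac{1}{3911} \left(- \frac{1}{26861}\right) = \frac{195}{218} + \frac{13097}{3911} \left(- \frac{1}{26861}\right) = \frac{195}{218} - \frac{13097}{105053371} = \frac{20482552199}{22901634878}$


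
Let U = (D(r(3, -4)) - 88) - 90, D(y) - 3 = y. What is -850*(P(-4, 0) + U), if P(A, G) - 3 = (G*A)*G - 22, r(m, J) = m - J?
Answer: 158950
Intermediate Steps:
D(y) = 3 + y
U = -168 (U = ((3 + (3 - 1*(-4))) - 88) - 90 = ((3 + (3 + 4)) - 88) - 90 = ((3 + 7) - 88) - 90 = (10 - 88) - 90 = -78 - 90 = -168)
P(A, G) = -19 + A*G² (P(A, G) = 3 + ((G*A)*G - 22) = 3 + ((A*G)*G - 22) = 3 + (A*G² - 22) = 3 + (-22 + A*G²) = -19 + A*G²)
-850*(P(-4, 0) + U) = -850*((-19 - 4*0²) - 168) = -850*((-19 - 4*0) - 168) = -850*((-19 + 0) - 168) = -850*(-19 - 168) = -850*(-187) = 158950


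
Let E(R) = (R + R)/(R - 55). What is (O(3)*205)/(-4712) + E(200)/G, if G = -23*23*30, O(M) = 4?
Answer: -9444139/54215094 ≈ -0.17420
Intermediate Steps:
G = -15870 (G = -529*30 = -15870)
E(R) = 2*R/(-55 + R) (E(R) = (2*R)/(-55 + R) = 2*R/(-55 + R))
(O(3)*205)/(-4712) + E(200)/G = (4*205)/(-4712) + (2*200/(-55 + 200))/(-15870) = 820*(-1/4712) + (2*200/145)*(-1/15870) = -205/1178 + (2*200*(1/145))*(-1/15870) = -205/1178 + (80/29)*(-1/15870) = -205/1178 - 8/46023 = -9444139/54215094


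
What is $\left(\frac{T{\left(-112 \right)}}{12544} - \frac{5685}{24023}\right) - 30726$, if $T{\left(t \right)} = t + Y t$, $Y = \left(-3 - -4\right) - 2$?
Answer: $- \frac{738136383}{24023} \approx -30726.0$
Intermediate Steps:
$Y = -1$ ($Y = \left(-3 + 4\right) - 2 = 1 - 2 = -1$)
$T{\left(t \right)} = 0$ ($T{\left(t \right)} = t - t = 0$)
$\left(\frac{T{\left(-112 \right)}}{12544} - \frac{5685}{24023}\right) - 30726 = \left(\frac{0}{12544} - \frac{5685}{24023}\right) - 30726 = \left(0 \cdot \frac{1}{12544} - \frac{5685}{24023}\right) - 30726 = \left(0 - \frac{5685}{24023}\right) - 30726 = - \frac{5685}{24023} - 30726 = - \frac{738136383}{24023}$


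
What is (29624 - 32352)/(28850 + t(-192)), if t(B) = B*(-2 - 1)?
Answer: -1364/14713 ≈ -0.092707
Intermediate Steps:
t(B) = -3*B (t(B) = B*(-3) = -3*B)
(29624 - 32352)/(28850 + t(-192)) = (29624 - 32352)/(28850 - 3*(-192)) = -2728/(28850 + 576) = -2728/29426 = -2728*1/29426 = -1364/14713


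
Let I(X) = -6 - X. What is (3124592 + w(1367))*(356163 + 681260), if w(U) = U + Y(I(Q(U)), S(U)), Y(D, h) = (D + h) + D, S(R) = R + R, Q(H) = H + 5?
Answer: 3242918940351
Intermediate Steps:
Q(H) = 5 + H
S(R) = 2*R
Y(D, h) = h + 2*D
w(U) = -22 + U (w(U) = U + (2*U + 2*(-6 - (5 + U))) = U + (2*U + 2*(-6 + (-5 - U))) = U + (2*U + 2*(-11 - U)) = U + (2*U + (-22 - 2*U)) = U - 22 = -22 + U)
(3124592 + w(1367))*(356163 + 681260) = (3124592 + (-22 + 1367))*(356163 + 681260) = (3124592 + 1345)*1037423 = 3125937*1037423 = 3242918940351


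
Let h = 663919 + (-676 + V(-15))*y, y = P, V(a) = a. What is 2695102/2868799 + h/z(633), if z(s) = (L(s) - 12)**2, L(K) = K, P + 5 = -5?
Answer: 2963815394753/1106326515159 ≈ 2.6790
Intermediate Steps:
P = -10 (P = -5 - 5 = -10)
y = -10
h = 670829 (h = 663919 + (-676 - 15)*(-10) = 663919 - 691*(-10) = 663919 + 6910 = 670829)
z(s) = (-12 + s)**2 (z(s) = (s - 12)**2 = (-12 + s)**2)
2695102/2868799 + h/z(633) = 2695102/2868799 + 670829/((-12 + 633)**2) = 2695102*(1/2868799) + 670829/(621**2) = 2695102/2868799 + 670829/385641 = 2963815394753/1106326515159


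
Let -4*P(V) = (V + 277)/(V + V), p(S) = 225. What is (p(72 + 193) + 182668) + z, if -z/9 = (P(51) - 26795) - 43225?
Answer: 13822364/17 ≈ 8.1308e+5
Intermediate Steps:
P(V) = -(277 + V)/(8*V) (P(V) = -(V + 277)/(4*(V + V)) = -(277 + V)/(4*(2*V)) = -(277 + V)*1/(2*V)/4 = -(277 + V)/(8*V))
z = 10713183/17 (z = -9*(((1/8)*(-277 - 1*51)/51 - 26795) - 43225) = -9*(((1/8)*(1/51)*(-277 - 51) - 26795) - 43225) = -9*(((1/8)*(1/51)*(-328) - 26795) - 43225) = -9*((-41/51 - 26795) - 43225) = -9*(-1366586/51 - 43225) = -9*(-3571061/51) = 10713183/17 ≈ 6.3019e+5)
(p(72 + 193) + 182668) + z = (225 + 182668) + 10713183/17 = 182893 + 10713183/17 = 13822364/17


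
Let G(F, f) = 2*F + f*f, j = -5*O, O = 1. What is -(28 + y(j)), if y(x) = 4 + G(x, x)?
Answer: -47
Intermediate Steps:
j = -5 (j = -5*1 = -5)
G(F, f) = f**2 + 2*F (G(F, f) = 2*F + f**2 = f**2 + 2*F)
y(x) = 4 + x**2 + 2*x (y(x) = 4 + (x**2 + 2*x) = 4 + x**2 + 2*x)
-(28 + y(j)) = -(28 + (4 + (-5)**2 + 2*(-5))) = -(28 + (4 + 25 - 10)) = -(28 + 19) = -1*47 = -47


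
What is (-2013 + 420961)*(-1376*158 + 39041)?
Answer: -74726497916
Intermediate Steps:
(-2013 + 420961)*(-1376*158 + 39041) = 418948*(-217408 + 39041) = 418948*(-178367) = -74726497916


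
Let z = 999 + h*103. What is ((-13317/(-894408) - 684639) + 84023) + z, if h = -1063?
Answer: -211410021977/298136 ≈ -7.0911e+5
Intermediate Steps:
z = -108490 (z = 999 - 1063*103 = 999 - 109489 = -108490)
((-13317/(-894408) - 684639) + 84023) + z = ((-13317/(-894408) - 684639) + 84023) - 108490 = ((-13317*(-1/894408) - 684639) + 84023) - 108490 = ((4439/298136 - 684639) + 84023) - 108490 = (-204115528465/298136 + 84023) - 108490 = -179065247337/298136 - 108490 = -211410021977/298136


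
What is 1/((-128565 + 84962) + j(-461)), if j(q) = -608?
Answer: -1/44211 ≈ -2.2619e-5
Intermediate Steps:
1/((-128565 + 84962) + j(-461)) = 1/((-128565 + 84962) - 608) = 1/(-43603 - 608) = 1/(-44211) = -1/44211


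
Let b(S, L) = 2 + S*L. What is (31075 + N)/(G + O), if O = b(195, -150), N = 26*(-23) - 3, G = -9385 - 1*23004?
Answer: -30474/61637 ≈ -0.49441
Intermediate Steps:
G = -32389 (G = -9385 - 23004 = -32389)
b(S, L) = 2 + L*S
N = -601 (N = -598 - 3 = -601)
O = -29248 (O = 2 - 150*195 = 2 - 29250 = -29248)
(31075 + N)/(G + O) = (31075 - 601)/(-32389 - 29248) = 30474/(-61637) = 30474*(-1/61637) = -30474/61637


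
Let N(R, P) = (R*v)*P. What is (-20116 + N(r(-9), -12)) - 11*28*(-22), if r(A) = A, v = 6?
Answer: -12692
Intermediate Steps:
N(R, P) = 6*P*R (N(R, P) = (R*6)*P = (6*R)*P = 6*P*R)
(-20116 + N(r(-9), -12)) - 11*28*(-22) = (-20116 + 6*(-12)*(-9)) - 11*28*(-22) = (-20116 + 648) - 308*(-22) = -19468 + 6776 = -12692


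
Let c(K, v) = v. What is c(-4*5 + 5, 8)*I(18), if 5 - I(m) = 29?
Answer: -192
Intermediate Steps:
I(m) = -24 (I(m) = 5 - 1*29 = 5 - 29 = -24)
c(-4*5 + 5, 8)*I(18) = 8*(-24) = -192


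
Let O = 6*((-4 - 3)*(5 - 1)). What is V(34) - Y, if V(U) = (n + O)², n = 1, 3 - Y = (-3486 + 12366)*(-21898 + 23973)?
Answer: 18453886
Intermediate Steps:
Y = -18425997 (Y = 3 - (-3486 + 12366)*(-21898 + 23973) = 3 - 8880*2075 = 3 - 1*18426000 = 3 - 18426000 = -18425997)
O = -168 (O = 6*(-7*4) = 6*(-28) = -168)
V(U) = 27889 (V(U) = (1 - 168)² = (-167)² = 27889)
V(34) - Y = 27889 - 1*(-18425997) = 27889 + 18425997 = 18453886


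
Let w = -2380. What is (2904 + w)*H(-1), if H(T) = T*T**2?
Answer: -524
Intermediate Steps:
H(T) = T**3
(2904 + w)*H(-1) = (2904 - 2380)*(-1)**3 = 524*(-1) = -524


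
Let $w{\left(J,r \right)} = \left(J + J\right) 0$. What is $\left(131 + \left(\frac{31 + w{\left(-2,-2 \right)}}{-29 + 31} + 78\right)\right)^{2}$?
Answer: $\frac{201601}{4} \approx 50400.0$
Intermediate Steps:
$w{\left(J,r \right)} = 0$ ($w{\left(J,r \right)} = 2 J 0 = 0$)
$\left(131 + \left(\frac{31 + w{\left(-2,-2 \right)}}{-29 + 31} + 78\right)\right)^{2} = \left(131 + \left(\frac{31 + 0}{-29 + 31} + 78\right)\right)^{2} = \left(131 + \left(\frac{31}{2} + 78\right)\right)^{2} = \left(131 + \frac{187}{2}\right)^{2} = \left(\frac{449}{2}\right)^{2} = \frac{201601}{4}$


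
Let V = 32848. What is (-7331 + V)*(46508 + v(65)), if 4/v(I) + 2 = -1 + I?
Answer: 36789134750/31 ≈ 1.1867e+9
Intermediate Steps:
v(I) = 4/(-3 + I) (v(I) = 4/(-2 + (-1 + I)) = 4/(-3 + I))
(-7331 + V)*(46508 + v(65)) = (-7331 + 32848)*(46508 + 4/(-3 + 65)) = 25517*(46508 + 4/62) = 25517*(46508 + 4*(1/62)) = 25517*(46508 + 2/31) = 25517*(1441750/31) = 36789134750/31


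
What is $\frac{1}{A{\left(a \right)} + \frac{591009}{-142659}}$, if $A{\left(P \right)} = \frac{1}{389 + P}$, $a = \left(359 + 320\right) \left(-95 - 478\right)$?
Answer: $- \frac{18482804934}{76570779587} \approx -0.24138$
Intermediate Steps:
$a = -389067$ ($a = 679 \left(-573\right) = -389067$)
$\frac{1}{A{\left(a \right)} + \frac{591009}{-142659}} = \frac{1}{\frac{1}{389 - 389067} + \frac{591009}{-142659}} = \frac{1}{\frac{1}{-388678} + 591009 \left(- \frac{1}{142659}\right)} = \frac{1}{- \frac{1}{388678} - \frac{197003}{47553}} = \frac{1}{- \frac{76570779587}{18482804934}} = - \frac{18482804934}{76570779587}$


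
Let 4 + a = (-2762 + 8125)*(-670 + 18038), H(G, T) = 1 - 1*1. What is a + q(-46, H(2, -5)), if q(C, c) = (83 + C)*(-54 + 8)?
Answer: 93142878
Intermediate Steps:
H(G, T) = 0 (H(G, T) = 1 - 1 = 0)
q(C, c) = -3818 - 46*C (q(C, c) = (83 + C)*(-46) = -3818 - 46*C)
a = 93144580 (a = -4 + (-2762 + 8125)*(-670 + 18038) = -4 + 5363*17368 = -4 + 93144584 = 93144580)
a + q(-46, H(2, -5)) = 93144580 + (-3818 - 46*(-46)) = 93144580 + (-3818 + 2116) = 93144580 - 1702 = 93142878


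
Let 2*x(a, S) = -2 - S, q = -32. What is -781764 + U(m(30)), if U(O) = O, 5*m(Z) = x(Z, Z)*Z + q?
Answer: -3909332/5 ≈ -7.8187e+5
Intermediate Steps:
x(a, S) = -1 - S/2 (x(a, S) = (-2 - S)/2 = -1 - S/2)
m(Z) = -32/5 + Z*(-1 - Z/2)/5 (m(Z) = ((-1 - Z/2)*Z - 32)/5 = (Z*(-1 - Z/2) - 32)/5 = (-32 + Z*(-1 - Z/2))/5 = -32/5 + Z*(-1 - Z/2)/5)
-781764 + U(m(30)) = -781764 + (-32/5 - ⅒*30*(2 + 30)) = -781764 + (-32/5 - ⅒*30*32) = -781764 + (-32/5 - 96) = -781764 - 512/5 = -3909332/5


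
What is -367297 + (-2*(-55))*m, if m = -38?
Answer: -371477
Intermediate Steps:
-367297 + (-2*(-55))*m = -367297 - 2*(-55)*(-38) = -367297 + 110*(-38) = -367297 - 4180 = -371477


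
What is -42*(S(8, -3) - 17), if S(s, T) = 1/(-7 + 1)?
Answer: 721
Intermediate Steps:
S(s, T) = -1/6 (S(s, T) = 1/(-6) = -1/6)
-42*(S(8, -3) - 17) = -42*(-1/6 - 17) = -42*(-103/6) = 721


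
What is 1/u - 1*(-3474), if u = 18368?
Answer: 63810433/18368 ≈ 3474.0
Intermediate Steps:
1/u - 1*(-3474) = 1/18368 - 1*(-3474) = 1/18368 + 3474 = 63810433/18368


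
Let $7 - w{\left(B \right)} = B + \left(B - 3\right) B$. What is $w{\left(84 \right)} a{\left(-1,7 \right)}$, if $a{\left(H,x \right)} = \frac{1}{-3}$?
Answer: $\frac{6881}{3} \approx 2293.7$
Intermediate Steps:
$a{\left(H,x \right)} = - \frac{1}{3}$
$w{\left(B \right)} = 7 - B - B \left(-3 + B\right)$ ($w{\left(B \right)} = 7 - \left(B + \left(B - 3\right) B\right) = 7 - \left(B + \left(-3 + B\right) B\right) = 7 - \left(B + B \left(-3 + B\right)\right) = 7 - B - B \left(-3 + B\right)$)
$w{\left(84 \right)} a{\left(-1,7 \right)} = \left(7 - 84^{2} + 2 \cdot 84\right) \left(- \frac{1}{3}\right) = \left(7 - 7056 + 168\right) \left(- \frac{1}{3}\right) = \left(-6881\right) \left(- \frac{1}{3}\right) = \frac{6881}{3}$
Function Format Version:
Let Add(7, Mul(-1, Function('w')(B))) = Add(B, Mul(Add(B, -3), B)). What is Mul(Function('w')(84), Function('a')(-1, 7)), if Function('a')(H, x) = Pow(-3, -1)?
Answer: Rational(6881, 3) ≈ 2293.7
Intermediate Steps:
Function('a')(H, x) = Rational(-1, 3)
Function('w')(B) = Add(7, Mul(-1, B), Mul(-1, B, Add(-3, B))) (Function('w')(B) = Add(7, Mul(-1, Add(B, Mul(Add(B, -3), B)))) = Add(7, Mul(-1, Add(B, Mul(Add(-3, B), B)))) = Add(7, Mul(-1, Add(B, Mul(B, Add(-3, B))))) = Add(7, Add(Mul(-1, B), Mul(-1, B, Add(-3, B)))) = Add(7, Mul(-1, B), Mul(-1, B, Add(-3, B))))
Mul(Function('w')(84), Function('a')(-1, 7)) = Mul(Add(7, Mul(-1, Pow(84, 2)), Mul(2, 84)), Rational(-1, 3)) = Mul(Add(7, Mul(-1, 7056), 168), Rational(-1, 3)) = Mul(Add(7, -7056, 168), Rational(-1, 3)) = Mul(-6881, Rational(-1, 3)) = Rational(6881, 3)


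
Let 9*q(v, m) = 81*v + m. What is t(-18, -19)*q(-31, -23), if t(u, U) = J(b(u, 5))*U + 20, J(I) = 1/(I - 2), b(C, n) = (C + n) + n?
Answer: -92491/15 ≈ -6166.1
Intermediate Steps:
b(C, n) = C + 2*n
J(I) = 1/(-2 + I)
q(v, m) = 9*v + m/9 (q(v, m) = (81*v + m)/9 = (m + 81*v)/9 = 9*v + m/9)
t(u, U) = 20 + U/(8 + u) (t(u, U) = U/(-2 + (u + 2*5)) + 20 = U/(-2 + (u + 10)) + 20 = U/(-2 + (10 + u)) + 20 = U/(8 + u) + 20 = 20 + U/(8 + u))
t(-18, -19)*q(-31, -23) = ((160 - 19 + 20*(-18))/(8 - 18))*(9*(-31) + (⅑)*(-23)) = ((160 - 19 - 360)/(-10))*(-279 - 23/9) = -⅒*(-219)*(-2534/9) = (219/10)*(-2534/9) = -92491/15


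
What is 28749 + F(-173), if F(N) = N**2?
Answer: 58678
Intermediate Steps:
28749 + F(-173) = 28749 + (-173)**2 = 28749 + 29929 = 58678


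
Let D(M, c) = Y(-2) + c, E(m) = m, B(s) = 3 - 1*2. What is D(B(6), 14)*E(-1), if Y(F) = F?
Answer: -12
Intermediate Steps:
B(s) = 1 (B(s) = 3 - 2 = 1)
D(M, c) = -2 + c
D(B(6), 14)*E(-1) = (-2 + 14)*(-1) = 12*(-1) = -12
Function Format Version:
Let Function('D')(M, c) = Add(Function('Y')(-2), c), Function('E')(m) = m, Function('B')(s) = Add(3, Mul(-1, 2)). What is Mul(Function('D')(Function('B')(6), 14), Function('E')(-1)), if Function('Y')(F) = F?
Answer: -12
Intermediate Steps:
Function('B')(s) = 1 (Function('B')(s) = Add(3, -2) = 1)
Function('D')(M, c) = Add(-2, c)
Mul(Function('D')(Function('B')(6), 14), Function('E')(-1)) = Mul(Add(-2, 14), -1) = Mul(12, -1) = -12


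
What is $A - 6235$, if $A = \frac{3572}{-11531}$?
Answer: $- \frac{71899357}{11531} \approx -6235.3$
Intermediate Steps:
$A = - \frac{3572}{11531}$ ($A = 3572 \left(- \frac{1}{11531}\right) = - \frac{3572}{11531} \approx -0.30977$)
$A - 6235 = - \frac{3572}{11531} - 6235 = - \frac{71899357}{11531}$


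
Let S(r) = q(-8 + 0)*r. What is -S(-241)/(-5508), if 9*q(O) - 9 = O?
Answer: -241/49572 ≈ -0.0048616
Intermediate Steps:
q(O) = 1 + O/9
S(r) = r/9 (S(r) = (1 + (-8 + 0)/9)*r = (1 + (⅑)*(-8))*r = (1 - 8/9)*r = r/9)
-S(-241)/(-5508) = -(⅑)*(-241)/(-5508) = -(-241)*(-1)/(9*5508) = -1*241/49572 = -241/49572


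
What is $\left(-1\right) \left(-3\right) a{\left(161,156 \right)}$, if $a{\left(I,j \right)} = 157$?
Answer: $471$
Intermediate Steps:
$\left(-1\right) \left(-3\right) a{\left(161,156 \right)} = \left(-1\right) \left(-3\right) 157 = 3 \cdot 157 = 471$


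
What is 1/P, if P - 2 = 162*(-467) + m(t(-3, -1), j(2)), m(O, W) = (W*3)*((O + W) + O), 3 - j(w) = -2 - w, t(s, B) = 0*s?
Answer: -1/75505 ≈ -1.3244e-5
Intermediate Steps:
t(s, B) = 0
j(w) = 5 + w (j(w) = 3 - (-2 - w) = 3 + (2 + w) = 5 + w)
m(O, W) = 3*W*(W + 2*O) (m(O, W) = (3*W)*(W + 2*O) = 3*W*(W + 2*O))
P = -75505 (P = 2 + (162*(-467) + 3*(5 + 2)*((5 + 2) + 2*0)) = 2 + (-75654 + 3*7*(7 + 0)) = 2 + (-75654 + 3*7*7) = 2 + (-75654 + 147) = 2 - 75507 = -75505)
1/P = 1/(-75505) = -1/75505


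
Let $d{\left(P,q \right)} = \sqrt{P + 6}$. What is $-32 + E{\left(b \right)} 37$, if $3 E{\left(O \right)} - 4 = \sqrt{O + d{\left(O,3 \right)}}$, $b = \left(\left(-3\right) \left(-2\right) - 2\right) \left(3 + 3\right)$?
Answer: $\frac{52}{3} + \frac{37 \sqrt{24 + \sqrt{30}}}{3} \approx 84.295$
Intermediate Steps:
$b = 24$ ($b = \left(6 - 2\right) 6 = 4 \cdot 6 = 24$)
$d{\left(P,q \right)} = \sqrt{6 + P}$
$E{\left(O \right)} = \frac{4}{3} + \frac{\sqrt{O + \sqrt{6 + O}}}{3}$
$-32 + E{\left(b \right)} 37 = -32 + \left(\frac{4}{3} + \frac{\sqrt{24 + \sqrt{6 + 24}}}{3}\right) 37 = -32 + \left(\frac{4}{3} + \frac{\sqrt{24 + \sqrt{30}}}{3}\right) 37 = -32 + \left(\frac{148}{3} + \frac{37 \sqrt{24 + \sqrt{30}}}{3}\right) = \frac{52}{3} + \frac{37 \sqrt{24 + \sqrt{30}}}{3}$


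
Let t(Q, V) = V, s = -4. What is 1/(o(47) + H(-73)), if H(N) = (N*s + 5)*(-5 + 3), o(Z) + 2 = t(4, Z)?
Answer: -1/549 ≈ -0.0018215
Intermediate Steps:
o(Z) = -2 + Z
H(N) = -10 + 8*N (H(N) = (N*(-4) + 5)*(-5 + 3) = (-4*N + 5)*(-2) = (5 - 4*N)*(-2) = -10 + 8*N)
1/(o(47) + H(-73)) = 1/((-2 + 47) + (-10 + 8*(-73))) = 1/(45 + (-10 - 584)) = 1/(45 - 594) = 1/(-549) = -1/549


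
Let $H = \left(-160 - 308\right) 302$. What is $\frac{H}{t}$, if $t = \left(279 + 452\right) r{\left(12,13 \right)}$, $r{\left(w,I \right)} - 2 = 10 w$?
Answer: $- \frac{70668}{44591} \approx -1.5848$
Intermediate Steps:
$H = -141336$ ($H = \left(-468\right) 302 = -141336$)
$r{\left(w,I \right)} = 2 + 10 w$
$t = 89182$ ($t = \left(279 + 452\right) \left(2 + 10 \cdot 12\right) = 731 \left(2 + 120\right) = 731 \cdot 122 = 89182$)
$\frac{H}{t} = - \frac{141336}{89182} = \left(-141336\right) \frac{1}{89182} = - \frac{70668}{44591}$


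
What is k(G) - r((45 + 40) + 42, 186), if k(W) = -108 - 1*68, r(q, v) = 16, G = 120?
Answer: -192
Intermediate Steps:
k(W) = -176 (k(W) = -108 - 68 = -176)
k(G) - r((45 + 40) + 42, 186) = -176 - 1*16 = -176 - 16 = -192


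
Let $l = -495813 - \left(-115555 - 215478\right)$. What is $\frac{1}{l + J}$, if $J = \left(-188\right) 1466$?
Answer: $- \frac{1}{440388} \approx -2.2707 \cdot 10^{-6}$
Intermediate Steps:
$l = -164780$ ($l = -495813 - \left(-115555 - 215478\right) = -495813 - -331033 = -495813 + 331033 = -164780$)
$J = -275608$
$\frac{1}{l + J} = \frac{1}{-164780 - 275608} = \frac{1}{-440388} = - \frac{1}{440388}$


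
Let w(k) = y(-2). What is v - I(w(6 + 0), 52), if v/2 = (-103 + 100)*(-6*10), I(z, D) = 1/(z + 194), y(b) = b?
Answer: 69119/192 ≈ 359.99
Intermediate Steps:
w(k) = -2
I(z, D) = 1/(194 + z)
v = 360 (v = 2*((-103 + 100)*(-6*10)) = 2*(-3*(-60)) = 2*180 = 360)
v - I(w(6 + 0), 52) = 360 - 1/(194 - 2) = 360 - 1/192 = 69119/192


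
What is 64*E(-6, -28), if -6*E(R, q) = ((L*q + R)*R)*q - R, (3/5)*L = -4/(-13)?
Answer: 1420352/39 ≈ 36419.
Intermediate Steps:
L = 20/39 (L = 5*(-4/(-13))/3 = 5*(-4*(-1/13))/3 = (5/3)*(4/13) = 20/39 ≈ 0.51282)
E(R, q) = R/6 - R*q*(R + 20*q/39)/6 (E(R, q) = -(((20*q/39 + R)*R)*q - R)/6 = -(((R + 20*q/39)*R)*q - R)/6 = -((R*(R + 20*q/39))*q - R)/6 = -(R*q*(R + 20*q/39) - R)/6 = -(-R + R*q*(R + 20*q/39))/6 = R/6 - R*q*(R + 20*q/39)/6)
64*E(-6, -28) = 64*((1/234)*(-6)*(39 - 20*(-28)² - 39*(-6)*(-28))) = 64*((1/234)*(-6)*(39 - 20*784 - 6552)) = 64*((1/234)*(-6)*(39 - 15680 - 6552)) = 64*((1/234)*(-6)*(-22193)) = 64*(22193/39) = 1420352/39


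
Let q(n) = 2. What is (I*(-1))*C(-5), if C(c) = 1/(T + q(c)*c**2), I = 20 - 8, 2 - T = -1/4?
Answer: -48/209 ≈ -0.22967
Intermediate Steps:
T = 9/4 (T = 2 - (-1)/4 = 2 - 1*(-1/4) = 2 + 1/4 = 9/4 ≈ 2.2500)
I = 12
C(c) = 1/(9/4 + 2*c**2)
(I*(-1))*C(-5) = (12*(-1))*(4/(9 + 8*(-5)**2)) = -48/(9 + 8*25) = -48/(9 + 200) = -48/209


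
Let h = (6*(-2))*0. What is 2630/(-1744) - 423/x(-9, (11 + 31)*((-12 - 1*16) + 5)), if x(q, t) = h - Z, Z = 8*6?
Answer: 12739/1744 ≈ 7.3045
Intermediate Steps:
h = 0 (h = -12*0 = 0)
Z = 48
x(q, t) = -48 (x(q, t) = 0 - 1*48 = 0 - 48 = -48)
2630/(-1744) - 423/x(-9, (11 + 31)*((-12 - 1*16) + 5)) = 2630/(-1744) - 423/(-48) = 2630*(-1/1744) - 423*(-1/48) = -1315/872 + 141/16 = 12739/1744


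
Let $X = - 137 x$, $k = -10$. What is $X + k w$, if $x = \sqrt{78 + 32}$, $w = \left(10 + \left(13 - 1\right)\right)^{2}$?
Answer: $-4840 - 137 \sqrt{110} \approx -6276.9$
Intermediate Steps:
$w = 484$ ($w = \left(10 + \left(13 - 1\right)\right)^{2} = \left(10 + 12\right)^{2} = 22^{2} = 484$)
$x = \sqrt{110} \approx 10.488$
$X = - 137 \sqrt{110} \approx -1436.9$
$X + k w = - 137 \sqrt{110} - 4840 = -4840 - 137 \sqrt{110}$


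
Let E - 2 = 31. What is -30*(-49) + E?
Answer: 1503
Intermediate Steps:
E = 33 (E = 2 + 31 = 33)
-30*(-49) + E = -30*(-49) + 33 = 1470 + 33 = 1503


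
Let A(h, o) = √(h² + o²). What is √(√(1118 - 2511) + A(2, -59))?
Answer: √(√3485 + I*√1393) ≈ 8.0273 + 2.3247*I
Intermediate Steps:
√(√(1118 - 2511) + A(2, -59)) = √(√(1118 - 2511) + √(2² + (-59)²)) = √(√(-1393) + √(4 + 3481)) = √(I*√1393 + √3485) = √(√3485 + I*√1393)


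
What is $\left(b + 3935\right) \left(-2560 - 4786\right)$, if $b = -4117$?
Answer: $1336972$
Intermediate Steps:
$\left(b + 3935\right) \left(-2560 - 4786\right) = \left(-4117 + 3935\right) \left(-2560 - 4786\right) = \left(-182\right) \left(-7346\right) = 1336972$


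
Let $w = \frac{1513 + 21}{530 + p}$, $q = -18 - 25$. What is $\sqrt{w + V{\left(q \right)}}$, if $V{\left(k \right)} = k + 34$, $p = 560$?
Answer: $\frac{i \sqrt{2255210}}{545} \approx 2.7555 i$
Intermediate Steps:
$q = -43$ ($q = -18 - 25 = -43$)
$V{\left(k \right)} = 34 + k$
$w = \frac{767}{545}$ ($w = \frac{1513 + 21}{530 + 560} = \frac{1534}{1090} = 1534 \cdot \frac{1}{1090} = \frac{767}{545} \approx 1.4073$)
$\sqrt{w + V{\left(q \right)}} = \sqrt{\frac{767}{545} + \left(34 - 43\right)} = \sqrt{\frac{767}{545} - 9} = \sqrt{- \frac{4138}{545}} = \frac{i \sqrt{2255210}}{545}$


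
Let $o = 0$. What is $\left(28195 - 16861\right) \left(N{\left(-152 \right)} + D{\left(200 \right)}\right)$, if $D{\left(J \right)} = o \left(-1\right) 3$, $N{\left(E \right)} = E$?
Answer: $-1722768$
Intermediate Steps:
$D{\left(J \right)} = 0$ ($D{\left(J \right)} = 0 \left(-1\right) 3 = 0 \cdot 3 = 0$)
$\left(28195 - 16861\right) \left(N{\left(-152 \right)} + D{\left(200 \right)}\right) = \left(28195 - 16861\right) \left(-152 + 0\right) = 11334 \left(-152\right) = -1722768$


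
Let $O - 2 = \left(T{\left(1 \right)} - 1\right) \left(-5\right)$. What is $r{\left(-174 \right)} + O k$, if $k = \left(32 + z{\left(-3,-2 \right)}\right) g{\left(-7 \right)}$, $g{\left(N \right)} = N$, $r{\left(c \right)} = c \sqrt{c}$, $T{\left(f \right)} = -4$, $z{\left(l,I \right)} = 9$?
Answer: $-7749 - 174 i \sqrt{174} \approx -7749.0 - 2295.2 i$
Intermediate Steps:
$r{\left(c \right)} = c^{\frac{3}{2}}$
$O = 27$ ($O = 2 + \left(-4 - 1\right) \left(-5\right) = 2 - -25 = 2 + 25 = 27$)
$k = -287$ ($k = \left(32 + 9\right) \left(-7\right) = 41 \left(-7\right) = -287$)
$r{\left(-174 \right)} + O k = \left(-174\right)^{\frac{3}{2}} + 27 \left(-287\right) = - 174 i \sqrt{174} - 7749 = -7749 - 174 i \sqrt{174}$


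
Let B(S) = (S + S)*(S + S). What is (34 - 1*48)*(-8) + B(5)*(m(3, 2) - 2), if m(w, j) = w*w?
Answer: 812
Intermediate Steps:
B(S) = 4*S² (B(S) = (2*S)*(2*S) = 4*S²)
m(w, j) = w²
(34 - 1*48)*(-8) + B(5)*(m(3, 2) - 2) = (34 - 1*48)*(-8) + (4*5²)*(3² - 2) = (34 - 48)*(-8) + (4*25)*(9 - 2) = -14*(-8) + 100*7 = 112 + 700 = 812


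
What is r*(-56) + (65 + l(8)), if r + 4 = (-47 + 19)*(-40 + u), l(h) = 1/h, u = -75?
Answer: -1440247/8 ≈ -1.8003e+5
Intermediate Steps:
r = 3216 (r = -4 + (-47 + 19)*(-40 - 75) = -4 - 28*(-115) = -4 + 3220 = 3216)
r*(-56) + (65 + l(8)) = 3216*(-56) + (65 + 1/8) = -180096 + (65 + ⅛) = -180096 + 521/8 = -1440247/8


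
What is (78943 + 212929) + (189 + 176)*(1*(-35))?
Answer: 279097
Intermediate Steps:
(78943 + 212929) + (189 + 176)*(1*(-35)) = 291872 + 365*(-35) = 291872 - 12775 = 279097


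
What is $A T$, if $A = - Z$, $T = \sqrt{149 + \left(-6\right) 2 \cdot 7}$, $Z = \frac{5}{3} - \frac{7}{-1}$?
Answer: $- \frac{26 \sqrt{65}}{3} \approx -69.873$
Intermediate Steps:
$Z = \frac{26}{3}$ ($Z = 5 \cdot \frac{1}{3} - -7 = \frac{5}{3} + 7 = \frac{26}{3} \approx 8.6667$)
$T = \sqrt{65}$ ($T = \sqrt{149 - 84} = \sqrt{65} \approx 8.0623$)
$A = - \frac{26}{3}$ ($A = \left(-1\right) \frac{26}{3} = - \frac{26}{3} \approx -8.6667$)
$A T = - \frac{26 \sqrt{65}}{3}$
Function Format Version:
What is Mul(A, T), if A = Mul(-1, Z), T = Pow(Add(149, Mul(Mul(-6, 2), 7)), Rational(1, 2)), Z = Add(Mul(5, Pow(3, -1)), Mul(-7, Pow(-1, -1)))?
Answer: Mul(Rational(-26, 3), Pow(65, Rational(1, 2))) ≈ -69.873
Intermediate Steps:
Z = Rational(26, 3) (Z = Add(Mul(5, Rational(1, 3)), Mul(-7, -1)) = Add(Rational(5, 3), 7) = Rational(26, 3) ≈ 8.6667)
T = Pow(65, Rational(1, 2)) (T = Pow(Add(149, Mul(-12, 7)), Rational(1, 2)) = Pow(Add(149, -84), Rational(1, 2)) = Pow(65, Rational(1, 2)) ≈ 8.0623)
A = Rational(-26, 3) (A = Mul(-1, Rational(26, 3)) = Rational(-26, 3) ≈ -8.6667)
Mul(A, T) = Mul(Rational(-26, 3), Pow(65, Rational(1, 2)))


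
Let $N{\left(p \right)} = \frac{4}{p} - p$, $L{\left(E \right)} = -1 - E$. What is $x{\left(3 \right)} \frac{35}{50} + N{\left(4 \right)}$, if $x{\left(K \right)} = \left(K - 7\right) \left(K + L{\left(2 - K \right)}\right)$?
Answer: $- \frac{57}{5} \approx -11.4$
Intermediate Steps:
$N{\left(p \right)} = - p + \frac{4}{p}$
$x{\left(K \right)} = \left(-7 + K\right) \left(-3 + 2 K\right)$ ($x{\left(K \right)} = \left(K - 7\right) \left(K - \left(3 - K\right)\right) = \left(-7 + K\right) \left(K + \left(-1 + \left(-2 + K\right)\right)\right) = \left(-7 + K\right) \left(K + \left(-3 + K\right)\right) = \left(-7 + K\right) \left(-3 + 2 K\right)$)
$x{\left(3 \right)} \frac{35}{50} + N{\left(4 \right)} = \left(21 - 51 + 2 \cdot 3^{2}\right) \frac{35}{50} + \left(\left(-1\right) 4 + \frac{4}{4}\right) = \left(21 - 51 + 2 \cdot 9\right) 35 \cdot \frac{1}{50} + \left(-4 + 4 \cdot \frac{1}{4}\right) = \left(21 - 51 + 18\right) \frac{7}{10} + \left(-4 + 1\right) = \left(-12\right) \frac{7}{10} - 3 = - \frac{42}{5} - 3 = - \frac{57}{5}$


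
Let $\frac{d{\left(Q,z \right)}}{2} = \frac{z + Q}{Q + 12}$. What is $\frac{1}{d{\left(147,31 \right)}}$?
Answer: $\frac{159}{356} \approx 0.44663$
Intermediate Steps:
$d{\left(Q,z \right)} = \frac{2 \left(Q + z\right)}{12 + Q}$ ($d{\left(Q,z \right)} = 2 \frac{z + Q}{Q + 12} = 2 \frac{Q + z}{12 + Q} = \frac{2 \left(Q + z\right)}{12 + Q}$)
$\frac{1}{d{\left(147,31 \right)}} = \frac{1}{2 \frac{1}{12 + 147} \left(147 + 31\right)} = \frac{1}{2 \cdot \frac{1}{159} \cdot 178} = \frac{1}{\frac{356}{159}} = \frac{159}{356}$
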